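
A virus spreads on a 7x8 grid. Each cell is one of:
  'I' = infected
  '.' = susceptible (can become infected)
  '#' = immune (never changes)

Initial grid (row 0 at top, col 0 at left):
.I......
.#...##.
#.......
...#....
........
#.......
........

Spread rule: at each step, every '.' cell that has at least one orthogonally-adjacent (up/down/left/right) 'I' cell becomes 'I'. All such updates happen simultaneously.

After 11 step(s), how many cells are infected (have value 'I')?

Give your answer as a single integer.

Step 0 (initial): 1 infected
Step 1: +2 new -> 3 infected
Step 2: +3 new -> 6 infected
Step 3: +3 new -> 9 infected
Step 4: +5 new -> 14 infected
Step 5: +4 new -> 18 infected
Step 6: +7 new -> 25 infected
Step 7: +8 new -> 33 infected
Step 8: +6 new -> 39 infected
Step 9: +5 new -> 44 infected
Step 10: +3 new -> 47 infected
Step 11: +2 new -> 49 infected

Answer: 49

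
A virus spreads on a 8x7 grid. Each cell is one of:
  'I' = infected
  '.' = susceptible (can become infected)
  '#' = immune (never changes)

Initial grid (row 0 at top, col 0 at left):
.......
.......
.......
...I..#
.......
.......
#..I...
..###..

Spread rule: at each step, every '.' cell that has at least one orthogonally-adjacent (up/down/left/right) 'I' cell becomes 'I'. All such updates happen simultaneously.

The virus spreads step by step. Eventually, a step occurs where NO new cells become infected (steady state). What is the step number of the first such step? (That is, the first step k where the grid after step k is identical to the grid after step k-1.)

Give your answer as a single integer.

Step 0 (initial): 2 infected
Step 1: +7 new -> 9 infected
Step 2: +11 new -> 20 infected
Step 3: +13 new -> 33 infected
Step 4: +12 new -> 45 infected
Step 5: +4 new -> 49 infected
Step 6: +2 new -> 51 infected
Step 7: +0 new -> 51 infected

Answer: 7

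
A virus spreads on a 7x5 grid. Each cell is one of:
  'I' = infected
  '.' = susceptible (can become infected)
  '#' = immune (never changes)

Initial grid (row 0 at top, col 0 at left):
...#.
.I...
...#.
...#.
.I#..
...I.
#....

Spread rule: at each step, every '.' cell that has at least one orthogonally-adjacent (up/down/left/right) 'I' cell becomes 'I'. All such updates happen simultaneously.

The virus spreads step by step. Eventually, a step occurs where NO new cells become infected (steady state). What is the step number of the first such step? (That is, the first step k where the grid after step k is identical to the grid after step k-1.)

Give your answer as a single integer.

Step 0 (initial): 3 infected
Step 1: +11 new -> 14 infected
Step 2: +12 new -> 26 infected
Step 3: +2 new -> 28 infected
Step 4: +2 new -> 30 infected
Step 5: +0 new -> 30 infected

Answer: 5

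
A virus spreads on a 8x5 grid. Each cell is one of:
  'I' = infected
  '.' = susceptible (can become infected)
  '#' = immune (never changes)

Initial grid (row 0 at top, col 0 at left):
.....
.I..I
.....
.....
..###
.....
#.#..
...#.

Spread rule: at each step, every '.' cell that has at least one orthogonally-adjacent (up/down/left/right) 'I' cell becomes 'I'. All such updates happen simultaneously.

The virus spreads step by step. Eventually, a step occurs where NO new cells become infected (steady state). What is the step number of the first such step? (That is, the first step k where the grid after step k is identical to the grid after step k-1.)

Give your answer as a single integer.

Answer: 10

Derivation:
Step 0 (initial): 2 infected
Step 1: +7 new -> 9 infected
Step 2: +8 new -> 17 infected
Step 3: +4 new -> 21 infected
Step 4: +2 new -> 23 infected
Step 5: +3 new -> 26 infected
Step 6: +2 new -> 28 infected
Step 7: +4 new -> 32 infected
Step 8: +1 new -> 33 infected
Step 9: +1 new -> 34 infected
Step 10: +0 new -> 34 infected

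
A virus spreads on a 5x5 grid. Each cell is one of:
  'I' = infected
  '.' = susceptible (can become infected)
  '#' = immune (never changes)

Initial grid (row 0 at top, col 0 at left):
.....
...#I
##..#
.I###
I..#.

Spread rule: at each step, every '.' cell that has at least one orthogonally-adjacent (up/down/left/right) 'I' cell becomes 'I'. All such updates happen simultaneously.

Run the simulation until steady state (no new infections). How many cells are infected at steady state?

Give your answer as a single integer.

Answer: 16

Derivation:
Step 0 (initial): 3 infected
Step 1: +3 new -> 6 infected
Step 2: +2 new -> 8 infected
Step 3: +1 new -> 9 infected
Step 4: +2 new -> 11 infected
Step 5: +3 new -> 14 infected
Step 6: +2 new -> 16 infected
Step 7: +0 new -> 16 infected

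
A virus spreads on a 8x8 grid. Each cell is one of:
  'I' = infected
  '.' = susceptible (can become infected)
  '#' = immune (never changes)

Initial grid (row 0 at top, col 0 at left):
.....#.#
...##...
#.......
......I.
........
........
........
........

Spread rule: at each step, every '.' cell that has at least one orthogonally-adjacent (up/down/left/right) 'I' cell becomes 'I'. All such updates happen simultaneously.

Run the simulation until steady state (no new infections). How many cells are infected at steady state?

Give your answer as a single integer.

Step 0 (initial): 1 infected
Step 1: +4 new -> 5 infected
Step 2: +7 new -> 12 infected
Step 3: +9 new -> 21 infected
Step 4: +7 new -> 28 infected
Step 5: +7 new -> 35 infected
Step 6: +7 new -> 42 infected
Step 7: +6 new -> 48 infected
Step 8: +6 new -> 54 infected
Step 9: +4 new -> 58 infected
Step 10: +1 new -> 59 infected
Step 11: +0 new -> 59 infected

Answer: 59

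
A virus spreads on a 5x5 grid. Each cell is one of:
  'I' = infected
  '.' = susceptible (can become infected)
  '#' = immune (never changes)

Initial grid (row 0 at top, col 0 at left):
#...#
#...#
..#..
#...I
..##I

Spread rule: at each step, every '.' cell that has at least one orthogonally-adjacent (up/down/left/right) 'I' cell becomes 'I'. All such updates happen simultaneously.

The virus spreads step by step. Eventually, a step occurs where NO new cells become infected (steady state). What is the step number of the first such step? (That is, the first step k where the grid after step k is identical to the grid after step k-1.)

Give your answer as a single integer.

Step 0 (initial): 2 infected
Step 1: +2 new -> 4 infected
Step 2: +2 new -> 6 infected
Step 3: +2 new -> 8 infected
Step 4: +4 new -> 12 infected
Step 5: +4 new -> 16 infected
Step 6: +1 new -> 17 infected
Step 7: +0 new -> 17 infected

Answer: 7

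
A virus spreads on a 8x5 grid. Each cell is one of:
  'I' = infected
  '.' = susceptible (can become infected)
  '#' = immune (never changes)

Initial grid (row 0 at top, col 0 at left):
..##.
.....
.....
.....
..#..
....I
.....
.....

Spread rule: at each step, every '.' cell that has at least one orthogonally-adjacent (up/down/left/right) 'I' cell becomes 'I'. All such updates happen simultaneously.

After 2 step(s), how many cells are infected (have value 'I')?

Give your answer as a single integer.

Step 0 (initial): 1 infected
Step 1: +3 new -> 4 infected
Step 2: +5 new -> 9 infected

Answer: 9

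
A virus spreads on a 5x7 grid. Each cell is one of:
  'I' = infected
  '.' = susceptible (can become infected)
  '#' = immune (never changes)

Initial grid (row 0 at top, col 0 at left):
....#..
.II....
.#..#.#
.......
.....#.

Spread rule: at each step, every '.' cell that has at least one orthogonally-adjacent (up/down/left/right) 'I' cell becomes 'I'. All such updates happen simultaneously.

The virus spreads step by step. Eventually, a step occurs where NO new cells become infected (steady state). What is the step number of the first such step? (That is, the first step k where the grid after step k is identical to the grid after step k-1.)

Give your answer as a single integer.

Answer: 8

Derivation:
Step 0 (initial): 2 infected
Step 1: +5 new -> 7 infected
Step 2: +6 new -> 13 infected
Step 3: +5 new -> 18 infected
Step 4: +7 new -> 25 infected
Step 5: +3 new -> 28 infected
Step 6: +1 new -> 29 infected
Step 7: +1 new -> 30 infected
Step 8: +0 new -> 30 infected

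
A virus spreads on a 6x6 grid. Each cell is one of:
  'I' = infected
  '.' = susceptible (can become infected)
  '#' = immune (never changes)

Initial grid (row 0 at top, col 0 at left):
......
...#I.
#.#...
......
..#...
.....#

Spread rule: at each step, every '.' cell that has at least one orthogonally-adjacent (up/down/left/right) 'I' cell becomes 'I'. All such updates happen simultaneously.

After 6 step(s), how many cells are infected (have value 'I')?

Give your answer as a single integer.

Answer: 28

Derivation:
Step 0 (initial): 1 infected
Step 1: +3 new -> 4 infected
Step 2: +5 new -> 9 infected
Step 3: +4 new -> 13 infected
Step 4: +6 new -> 19 infected
Step 5: +4 new -> 23 infected
Step 6: +5 new -> 28 infected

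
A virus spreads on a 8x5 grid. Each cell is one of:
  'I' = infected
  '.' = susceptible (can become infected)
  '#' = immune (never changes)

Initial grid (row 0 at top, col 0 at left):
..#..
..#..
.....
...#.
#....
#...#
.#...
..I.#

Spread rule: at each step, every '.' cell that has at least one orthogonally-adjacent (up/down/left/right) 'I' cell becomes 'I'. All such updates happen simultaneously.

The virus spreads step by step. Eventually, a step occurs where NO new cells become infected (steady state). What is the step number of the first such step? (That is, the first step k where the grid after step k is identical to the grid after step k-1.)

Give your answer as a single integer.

Step 0 (initial): 1 infected
Step 1: +3 new -> 4 infected
Step 2: +3 new -> 7 infected
Step 3: +5 new -> 12 infected
Step 4: +3 new -> 15 infected
Step 5: +3 new -> 18 infected
Step 6: +4 new -> 22 infected
Step 7: +4 new -> 26 infected
Step 8: +4 new -> 30 infected
Step 9: +2 new -> 32 infected
Step 10: +0 new -> 32 infected

Answer: 10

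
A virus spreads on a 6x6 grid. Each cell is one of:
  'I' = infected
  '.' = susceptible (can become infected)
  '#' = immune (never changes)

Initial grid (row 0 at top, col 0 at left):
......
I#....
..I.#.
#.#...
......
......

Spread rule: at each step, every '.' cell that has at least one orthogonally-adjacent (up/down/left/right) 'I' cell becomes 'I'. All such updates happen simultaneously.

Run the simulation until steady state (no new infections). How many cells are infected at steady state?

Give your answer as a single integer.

Step 0 (initial): 2 infected
Step 1: +5 new -> 7 infected
Step 2: +5 new -> 12 infected
Step 3: +5 new -> 17 infected
Step 4: +8 new -> 25 infected
Step 5: +6 new -> 31 infected
Step 6: +1 new -> 32 infected
Step 7: +0 new -> 32 infected

Answer: 32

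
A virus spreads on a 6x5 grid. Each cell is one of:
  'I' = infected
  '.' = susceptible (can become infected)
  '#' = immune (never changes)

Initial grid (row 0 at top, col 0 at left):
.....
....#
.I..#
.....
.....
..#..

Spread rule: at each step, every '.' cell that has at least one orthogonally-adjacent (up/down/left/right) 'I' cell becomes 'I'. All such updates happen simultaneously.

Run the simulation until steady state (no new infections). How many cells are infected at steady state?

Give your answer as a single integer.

Step 0 (initial): 1 infected
Step 1: +4 new -> 5 infected
Step 2: +7 new -> 12 infected
Step 3: +7 new -> 19 infected
Step 4: +4 new -> 23 infected
Step 5: +3 new -> 26 infected
Step 6: +1 new -> 27 infected
Step 7: +0 new -> 27 infected

Answer: 27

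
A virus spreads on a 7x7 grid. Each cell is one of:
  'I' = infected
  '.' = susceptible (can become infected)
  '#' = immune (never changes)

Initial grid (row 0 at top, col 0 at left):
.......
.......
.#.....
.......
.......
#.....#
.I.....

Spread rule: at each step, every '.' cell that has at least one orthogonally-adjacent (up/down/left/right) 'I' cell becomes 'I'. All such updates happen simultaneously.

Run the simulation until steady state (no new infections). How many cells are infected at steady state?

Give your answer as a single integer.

Answer: 46

Derivation:
Step 0 (initial): 1 infected
Step 1: +3 new -> 4 infected
Step 2: +3 new -> 7 infected
Step 3: +5 new -> 12 infected
Step 4: +5 new -> 17 infected
Step 5: +6 new -> 23 infected
Step 6: +5 new -> 28 infected
Step 7: +7 new -> 35 infected
Step 8: +5 new -> 40 infected
Step 9: +3 new -> 43 infected
Step 10: +2 new -> 45 infected
Step 11: +1 new -> 46 infected
Step 12: +0 new -> 46 infected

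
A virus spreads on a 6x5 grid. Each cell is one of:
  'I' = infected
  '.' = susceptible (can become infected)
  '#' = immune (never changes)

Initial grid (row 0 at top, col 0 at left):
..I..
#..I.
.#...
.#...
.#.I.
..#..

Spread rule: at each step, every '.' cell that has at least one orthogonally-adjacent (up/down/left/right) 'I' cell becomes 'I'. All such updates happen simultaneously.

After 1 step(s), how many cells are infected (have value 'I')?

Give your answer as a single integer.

Step 0 (initial): 3 infected
Step 1: +9 new -> 12 infected

Answer: 12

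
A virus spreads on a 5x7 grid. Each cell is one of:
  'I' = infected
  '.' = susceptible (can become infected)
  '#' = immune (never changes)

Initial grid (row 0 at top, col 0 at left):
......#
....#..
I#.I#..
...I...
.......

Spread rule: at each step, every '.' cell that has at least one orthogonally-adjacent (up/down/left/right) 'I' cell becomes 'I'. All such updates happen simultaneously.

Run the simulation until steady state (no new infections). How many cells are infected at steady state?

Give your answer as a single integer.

Answer: 31

Derivation:
Step 0 (initial): 3 infected
Step 1: +7 new -> 10 infected
Step 2: +9 new -> 19 infected
Step 3: +7 new -> 26 infected
Step 4: +4 new -> 30 infected
Step 5: +1 new -> 31 infected
Step 6: +0 new -> 31 infected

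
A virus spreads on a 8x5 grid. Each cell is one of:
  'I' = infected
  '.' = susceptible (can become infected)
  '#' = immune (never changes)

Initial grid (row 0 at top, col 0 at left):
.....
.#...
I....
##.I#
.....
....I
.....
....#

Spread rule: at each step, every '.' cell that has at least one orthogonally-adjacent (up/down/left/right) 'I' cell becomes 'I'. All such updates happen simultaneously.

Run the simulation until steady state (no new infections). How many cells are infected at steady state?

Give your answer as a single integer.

Answer: 35

Derivation:
Step 0 (initial): 3 infected
Step 1: +8 new -> 11 infected
Step 2: +7 new -> 18 infected
Step 3: +8 new -> 26 infected
Step 4: +6 new -> 32 infected
Step 5: +2 new -> 34 infected
Step 6: +1 new -> 35 infected
Step 7: +0 new -> 35 infected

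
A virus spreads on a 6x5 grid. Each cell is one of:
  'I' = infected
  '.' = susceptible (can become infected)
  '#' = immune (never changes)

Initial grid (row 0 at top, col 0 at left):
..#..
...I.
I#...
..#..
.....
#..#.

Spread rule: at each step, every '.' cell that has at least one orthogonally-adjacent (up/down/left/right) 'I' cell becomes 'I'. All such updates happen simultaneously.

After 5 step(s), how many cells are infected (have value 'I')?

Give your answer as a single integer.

Answer: 25

Derivation:
Step 0 (initial): 2 infected
Step 1: +6 new -> 8 infected
Step 2: +8 new -> 16 infected
Step 3: +4 new -> 20 infected
Step 4: +3 new -> 23 infected
Step 5: +2 new -> 25 infected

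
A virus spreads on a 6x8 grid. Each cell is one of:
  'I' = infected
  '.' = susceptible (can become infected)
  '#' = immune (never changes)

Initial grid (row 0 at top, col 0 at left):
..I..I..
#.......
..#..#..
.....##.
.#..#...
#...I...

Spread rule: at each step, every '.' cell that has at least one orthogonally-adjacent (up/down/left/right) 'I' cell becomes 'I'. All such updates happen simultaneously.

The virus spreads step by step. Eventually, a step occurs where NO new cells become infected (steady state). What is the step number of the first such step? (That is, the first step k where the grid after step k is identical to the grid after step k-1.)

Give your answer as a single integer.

Step 0 (initial): 3 infected
Step 1: +8 new -> 11 infected
Step 2: +10 new -> 21 infected
Step 3: +10 new -> 31 infected
Step 4: +6 new -> 37 infected
Step 5: +2 new -> 39 infected
Step 6: +1 new -> 40 infected
Step 7: +0 new -> 40 infected

Answer: 7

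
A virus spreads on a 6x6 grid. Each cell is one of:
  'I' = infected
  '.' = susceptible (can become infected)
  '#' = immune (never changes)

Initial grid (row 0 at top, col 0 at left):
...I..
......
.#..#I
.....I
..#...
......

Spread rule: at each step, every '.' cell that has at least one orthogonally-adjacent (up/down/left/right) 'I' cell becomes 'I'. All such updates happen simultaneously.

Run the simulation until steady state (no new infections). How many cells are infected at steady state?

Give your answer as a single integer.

Step 0 (initial): 3 infected
Step 1: +6 new -> 9 infected
Step 2: +8 new -> 17 infected
Step 3: +6 new -> 23 infected
Step 4: +3 new -> 26 infected
Step 5: +4 new -> 30 infected
Step 6: +2 new -> 32 infected
Step 7: +1 new -> 33 infected
Step 8: +0 new -> 33 infected

Answer: 33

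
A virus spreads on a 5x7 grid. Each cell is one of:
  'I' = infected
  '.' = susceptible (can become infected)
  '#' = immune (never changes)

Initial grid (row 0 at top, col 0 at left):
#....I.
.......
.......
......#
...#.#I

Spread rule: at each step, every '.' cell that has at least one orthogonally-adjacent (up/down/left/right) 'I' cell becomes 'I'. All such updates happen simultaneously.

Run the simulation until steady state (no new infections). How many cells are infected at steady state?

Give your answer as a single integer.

Answer: 31

Derivation:
Step 0 (initial): 2 infected
Step 1: +3 new -> 5 infected
Step 2: +4 new -> 9 infected
Step 3: +5 new -> 14 infected
Step 4: +4 new -> 18 infected
Step 5: +4 new -> 22 infected
Step 6: +3 new -> 25 infected
Step 7: +3 new -> 28 infected
Step 8: +2 new -> 30 infected
Step 9: +1 new -> 31 infected
Step 10: +0 new -> 31 infected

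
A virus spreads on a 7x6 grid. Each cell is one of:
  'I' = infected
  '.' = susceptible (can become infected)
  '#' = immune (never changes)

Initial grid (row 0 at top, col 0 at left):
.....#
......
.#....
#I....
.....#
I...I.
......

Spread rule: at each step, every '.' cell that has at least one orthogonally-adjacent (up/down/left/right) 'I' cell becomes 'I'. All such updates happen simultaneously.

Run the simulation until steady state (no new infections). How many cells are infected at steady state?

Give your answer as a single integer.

Answer: 38

Derivation:
Step 0 (initial): 3 infected
Step 1: +9 new -> 12 infected
Step 2: +9 new -> 21 infected
Step 3: +5 new -> 26 infected
Step 4: +5 new -> 31 infected
Step 5: +5 new -> 36 infected
Step 6: +2 new -> 38 infected
Step 7: +0 new -> 38 infected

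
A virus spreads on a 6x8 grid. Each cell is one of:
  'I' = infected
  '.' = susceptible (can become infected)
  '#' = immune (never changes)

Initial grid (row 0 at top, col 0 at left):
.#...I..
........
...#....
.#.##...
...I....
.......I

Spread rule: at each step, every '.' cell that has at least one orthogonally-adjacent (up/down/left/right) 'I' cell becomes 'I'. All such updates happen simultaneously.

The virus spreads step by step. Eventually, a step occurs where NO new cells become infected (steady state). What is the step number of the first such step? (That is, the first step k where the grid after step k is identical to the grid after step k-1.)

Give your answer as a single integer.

Step 0 (initial): 3 infected
Step 1: +8 new -> 11 infected
Step 2: +13 new -> 24 infected
Step 3: +11 new -> 35 infected
Step 4: +4 new -> 39 infected
Step 5: +2 new -> 41 infected
Step 6: +1 new -> 42 infected
Step 7: +1 new -> 43 infected
Step 8: +0 new -> 43 infected

Answer: 8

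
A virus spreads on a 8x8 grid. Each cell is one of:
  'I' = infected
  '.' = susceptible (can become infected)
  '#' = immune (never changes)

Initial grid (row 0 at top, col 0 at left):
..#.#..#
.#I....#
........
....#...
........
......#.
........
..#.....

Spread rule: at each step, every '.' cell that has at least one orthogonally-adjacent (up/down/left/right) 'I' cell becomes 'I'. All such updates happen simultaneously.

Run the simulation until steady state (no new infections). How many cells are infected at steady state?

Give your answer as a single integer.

Answer: 56

Derivation:
Step 0 (initial): 1 infected
Step 1: +2 new -> 3 infected
Step 2: +5 new -> 8 infected
Step 3: +6 new -> 14 infected
Step 4: +8 new -> 22 infected
Step 5: +9 new -> 31 infected
Step 6: +8 new -> 39 infected
Step 7: +7 new -> 46 infected
Step 8: +4 new -> 50 infected
Step 9: +3 new -> 53 infected
Step 10: +2 new -> 55 infected
Step 11: +1 new -> 56 infected
Step 12: +0 new -> 56 infected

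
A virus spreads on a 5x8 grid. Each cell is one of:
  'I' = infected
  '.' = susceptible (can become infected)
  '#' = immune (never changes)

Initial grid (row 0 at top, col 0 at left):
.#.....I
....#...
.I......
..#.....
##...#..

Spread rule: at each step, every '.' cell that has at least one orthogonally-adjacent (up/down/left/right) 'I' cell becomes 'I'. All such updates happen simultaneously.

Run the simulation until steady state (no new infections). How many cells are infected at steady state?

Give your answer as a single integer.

Step 0 (initial): 2 infected
Step 1: +6 new -> 8 infected
Step 2: +7 new -> 15 infected
Step 3: +9 new -> 24 infected
Step 4: +6 new -> 30 infected
Step 5: +4 new -> 34 infected
Step 6: +0 new -> 34 infected

Answer: 34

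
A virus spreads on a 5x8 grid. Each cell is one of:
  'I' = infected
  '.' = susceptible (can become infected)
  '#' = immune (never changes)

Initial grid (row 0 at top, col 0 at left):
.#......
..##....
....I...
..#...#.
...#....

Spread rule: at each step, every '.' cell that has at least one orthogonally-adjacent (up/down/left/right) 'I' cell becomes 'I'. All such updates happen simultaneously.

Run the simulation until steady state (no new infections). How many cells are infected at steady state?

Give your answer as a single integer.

Answer: 34

Derivation:
Step 0 (initial): 1 infected
Step 1: +4 new -> 5 infected
Step 2: +7 new -> 12 infected
Step 3: +6 new -> 18 infected
Step 4: +8 new -> 26 infected
Step 5: +5 new -> 31 infected
Step 6: +3 new -> 34 infected
Step 7: +0 new -> 34 infected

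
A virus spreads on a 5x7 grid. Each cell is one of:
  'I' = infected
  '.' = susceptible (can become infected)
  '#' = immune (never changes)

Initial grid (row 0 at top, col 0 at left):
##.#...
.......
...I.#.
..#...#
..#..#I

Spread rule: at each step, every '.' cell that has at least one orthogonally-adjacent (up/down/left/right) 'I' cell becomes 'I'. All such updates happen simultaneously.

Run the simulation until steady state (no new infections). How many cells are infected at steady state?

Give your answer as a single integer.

Step 0 (initial): 2 infected
Step 1: +4 new -> 6 infected
Step 2: +5 new -> 11 infected
Step 3: +8 new -> 19 infected
Step 4: +5 new -> 24 infected
Step 5: +3 new -> 27 infected
Step 6: +0 new -> 27 infected

Answer: 27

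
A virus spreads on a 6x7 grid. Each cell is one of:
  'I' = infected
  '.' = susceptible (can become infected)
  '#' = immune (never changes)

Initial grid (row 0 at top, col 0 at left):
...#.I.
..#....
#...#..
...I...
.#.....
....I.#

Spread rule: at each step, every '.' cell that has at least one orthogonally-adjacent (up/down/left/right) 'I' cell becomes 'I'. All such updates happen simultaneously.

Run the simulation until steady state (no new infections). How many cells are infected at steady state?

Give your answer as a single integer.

Answer: 36

Derivation:
Step 0 (initial): 3 infected
Step 1: +10 new -> 13 infected
Step 2: +10 new -> 23 infected
Step 3: +6 new -> 29 infected
Step 4: +3 new -> 32 infected
Step 5: +2 new -> 34 infected
Step 6: +2 new -> 36 infected
Step 7: +0 new -> 36 infected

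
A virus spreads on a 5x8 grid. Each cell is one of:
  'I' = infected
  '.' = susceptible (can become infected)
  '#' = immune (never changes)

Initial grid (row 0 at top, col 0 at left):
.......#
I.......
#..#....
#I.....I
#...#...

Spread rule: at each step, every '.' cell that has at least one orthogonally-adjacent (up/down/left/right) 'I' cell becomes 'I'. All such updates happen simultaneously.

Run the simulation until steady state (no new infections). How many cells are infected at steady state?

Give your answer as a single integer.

Step 0 (initial): 3 infected
Step 1: +8 new -> 11 infected
Step 2: +9 new -> 20 infected
Step 3: +7 new -> 27 infected
Step 4: +5 new -> 32 infected
Step 5: +2 new -> 34 infected
Step 6: +0 new -> 34 infected

Answer: 34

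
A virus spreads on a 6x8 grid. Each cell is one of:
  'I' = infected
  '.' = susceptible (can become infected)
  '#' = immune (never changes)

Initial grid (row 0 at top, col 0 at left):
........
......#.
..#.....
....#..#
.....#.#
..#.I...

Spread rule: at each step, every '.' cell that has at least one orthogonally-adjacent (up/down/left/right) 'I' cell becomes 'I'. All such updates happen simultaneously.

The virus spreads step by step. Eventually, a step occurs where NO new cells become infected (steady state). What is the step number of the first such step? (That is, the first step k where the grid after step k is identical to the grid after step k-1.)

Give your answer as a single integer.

Step 0 (initial): 1 infected
Step 1: +3 new -> 4 infected
Step 2: +2 new -> 6 infected
Step 3: +4 new -> 10 infected
Step 4: +4 new -> 14 infected
Step 5: +7 new -> 21 infected
Step 6: +8 new -> 29 infected
Step 7: +6 new -> 35 infected
Step 8: +4 new -> 39 infected
Step 9: +2 new -> 41 infected
Step 10: +0 new -> 41 infected

Answer: 10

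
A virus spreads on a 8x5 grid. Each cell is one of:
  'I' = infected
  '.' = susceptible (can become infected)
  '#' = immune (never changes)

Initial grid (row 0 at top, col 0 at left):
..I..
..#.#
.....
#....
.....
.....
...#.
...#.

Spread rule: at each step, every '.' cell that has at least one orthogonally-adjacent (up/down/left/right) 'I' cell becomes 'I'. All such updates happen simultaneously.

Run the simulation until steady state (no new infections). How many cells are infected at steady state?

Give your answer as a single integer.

Answer: 35

Derivation:
Step 0 (initial): 1 infected
Step 1: +2 new -> 3 infected
Step 2: +4 new -> 7 infected
Step 3: +3 new -> 10 infected
Step 4: +5 new -> 15 infected
Step 5: +4 new -> 19 infected
Step 6: +5 new -> 24 infected
Step 7: +4 new -> 28 infected
Step 8: +4 new -> 32 infected
Step 9: +3 new -> 35 infected
Step 10: +0 new -> 35 infected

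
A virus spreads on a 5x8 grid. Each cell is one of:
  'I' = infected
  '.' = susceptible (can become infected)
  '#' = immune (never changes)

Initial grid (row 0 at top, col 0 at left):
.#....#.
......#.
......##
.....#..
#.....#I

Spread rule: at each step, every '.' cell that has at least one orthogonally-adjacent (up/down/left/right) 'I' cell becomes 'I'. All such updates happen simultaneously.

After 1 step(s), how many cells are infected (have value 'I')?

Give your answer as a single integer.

Step 0 (initial): 1 infected
Step 1: +1 new -> 2 infected

Answer: 2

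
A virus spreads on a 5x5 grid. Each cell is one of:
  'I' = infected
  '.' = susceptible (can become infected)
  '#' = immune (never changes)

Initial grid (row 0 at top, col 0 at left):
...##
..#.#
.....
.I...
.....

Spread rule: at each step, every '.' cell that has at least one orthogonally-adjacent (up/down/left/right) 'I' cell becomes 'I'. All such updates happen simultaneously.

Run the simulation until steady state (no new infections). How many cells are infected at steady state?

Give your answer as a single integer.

Answer: 21

Derivation:
Step 0 (initial): 1 infected
Step 1: +4 new -> 5 infected
Step 2: +6 new -> 11 infected
Step 3: +5 new -> 16 infected
Step 4: +5 new -> 21 infected
Step 5: +0 new -> 21 infected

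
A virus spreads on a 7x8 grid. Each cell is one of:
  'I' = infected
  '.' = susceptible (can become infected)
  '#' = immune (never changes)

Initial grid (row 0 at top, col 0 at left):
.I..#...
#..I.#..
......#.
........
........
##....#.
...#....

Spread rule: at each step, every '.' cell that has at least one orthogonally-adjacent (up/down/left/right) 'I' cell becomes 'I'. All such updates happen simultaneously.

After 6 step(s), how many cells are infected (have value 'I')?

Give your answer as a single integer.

Answer: 35

Derivation:
Step 0 (initial): 2 infected
Step 1: +7 new -> 9 infected
Step 2: +4 new -> 13 infected
Step 3: +6 new -> 19 infected
Step 4: +6 new -> 25 infected
Step 5: +5 new -> 30 infected
Step 6: +5 new -> 35 infected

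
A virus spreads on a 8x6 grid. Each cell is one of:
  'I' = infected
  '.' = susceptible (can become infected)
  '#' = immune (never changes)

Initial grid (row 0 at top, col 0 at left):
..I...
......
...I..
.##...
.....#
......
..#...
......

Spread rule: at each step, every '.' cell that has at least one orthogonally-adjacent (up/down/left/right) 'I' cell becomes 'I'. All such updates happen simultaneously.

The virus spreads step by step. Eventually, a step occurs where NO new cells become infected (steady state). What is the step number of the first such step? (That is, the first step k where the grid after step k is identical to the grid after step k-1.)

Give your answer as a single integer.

Answer: 9

Derivation:
Step 0 (initial): 2 infected
Step 1: +7 new -> 9 infected
Step 2: +8 new -> 17 infected
Step 3: +8 new -> 25 infected
Step 4: +5 new -> 30 infected
Step 5: +5 new -> 35 infected
Step 6: +5 new -> 40 infected
Step 7: +3 new -> 43 infected
Step 8: +1 new -> 44 infected
Step 9: +0 new -> 44 infected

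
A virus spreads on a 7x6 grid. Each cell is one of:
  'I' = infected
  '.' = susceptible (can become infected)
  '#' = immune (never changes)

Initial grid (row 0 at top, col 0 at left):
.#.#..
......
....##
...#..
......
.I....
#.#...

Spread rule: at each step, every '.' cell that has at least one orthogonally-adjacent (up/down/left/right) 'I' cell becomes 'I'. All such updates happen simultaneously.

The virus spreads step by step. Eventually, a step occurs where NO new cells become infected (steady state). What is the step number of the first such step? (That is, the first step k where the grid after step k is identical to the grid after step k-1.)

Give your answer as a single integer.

Answer: 10

Derivation:
Step 0 (initial): 1 infected
Step 1: +4 new -> 5 infected
Step 2: +4 new -> 9 infected
Step 3: +6 new -> 15 infected
Step 4: +6 new -> 21 infected
Step 5: +6 new -> 27 infected
Step 6: +4 new -> 31 infected
Step 7: +1 new -> 32 infected
Step 8: +2 new -> 34 infected
Step 9: +1 new -> 35 infected
Step 10: +0 new -> 35 infected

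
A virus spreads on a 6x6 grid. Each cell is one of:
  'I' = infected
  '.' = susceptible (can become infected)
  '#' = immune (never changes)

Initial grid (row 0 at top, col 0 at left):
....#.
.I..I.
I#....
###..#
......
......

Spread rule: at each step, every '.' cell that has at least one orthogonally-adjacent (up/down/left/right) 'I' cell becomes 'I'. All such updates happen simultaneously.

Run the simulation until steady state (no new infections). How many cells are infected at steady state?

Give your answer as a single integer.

Answer: 30

Derivation:
Step 0 (initial): 3 infected
Step 1: +6 new -> 9 infected
Step 2: +8 new -> 17 infected
Step 3: +2 new -> 19 infected
Step 4: +3 new -> 22 infected
Step 5: +3 new -> 25 infected
Step 6: +2 new -> 27 infected
Step 7: +2 new -> 29 infected
Step 8: +1 new -> 30 infected
Step 9: +0 new -> 30 infected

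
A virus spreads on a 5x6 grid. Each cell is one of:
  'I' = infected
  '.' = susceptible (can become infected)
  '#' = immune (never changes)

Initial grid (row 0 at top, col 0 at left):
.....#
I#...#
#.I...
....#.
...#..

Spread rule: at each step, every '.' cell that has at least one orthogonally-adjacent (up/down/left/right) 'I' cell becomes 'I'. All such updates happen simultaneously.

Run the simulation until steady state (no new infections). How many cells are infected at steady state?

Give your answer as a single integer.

Step 0 (initial): 2 infected
Step 1: +5 new -> 7 infected
Step 2: +7 new -> 14 infected
Step 3: +5 new -> 19 infected
Step 4: +3 new -> 22 infected
Step 5: +1 new -> 23 infected
Step 6: +1 new -> 24 infected
Step 7: +0 new -> 24 infected

Answer: 24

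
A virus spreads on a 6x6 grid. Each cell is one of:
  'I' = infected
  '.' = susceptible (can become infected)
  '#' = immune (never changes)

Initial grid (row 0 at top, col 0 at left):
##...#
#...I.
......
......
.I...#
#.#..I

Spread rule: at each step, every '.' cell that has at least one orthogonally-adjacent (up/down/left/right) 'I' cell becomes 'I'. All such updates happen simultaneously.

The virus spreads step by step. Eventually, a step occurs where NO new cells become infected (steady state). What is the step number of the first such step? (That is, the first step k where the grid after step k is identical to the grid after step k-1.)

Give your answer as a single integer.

Step 0 (initial): 3 infected
Step 1: +9 new -> 12 infected
Step 2: +11 new -> 23 infected
Step 3: +6 new -> 29 infected
Step 4: +0 new -> 29 infected

Answer: 4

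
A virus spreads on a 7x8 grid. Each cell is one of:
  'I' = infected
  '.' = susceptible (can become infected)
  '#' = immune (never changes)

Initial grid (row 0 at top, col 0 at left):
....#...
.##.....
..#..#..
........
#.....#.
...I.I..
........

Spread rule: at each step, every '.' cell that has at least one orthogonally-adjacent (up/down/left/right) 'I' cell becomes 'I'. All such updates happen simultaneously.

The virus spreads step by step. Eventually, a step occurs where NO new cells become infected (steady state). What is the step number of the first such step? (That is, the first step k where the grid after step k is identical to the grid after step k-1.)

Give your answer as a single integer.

Answer: 9

Derivation:
Step 0 (initial): 2 infected
Step 1: +7 new -> 9 infected
Step 2: +9 new -> 18 infected
Step 3: +9 new -> 27 infected
Step 4: +6 new -> 33 infected
Step 5: +6 new -> 39 infected
Step 6: +5 new -> 44 infected
Step 7: +4 new -> 48 infected
Step 8: +1 new -> 49 infected
Step 9: +0 new -> 49 infected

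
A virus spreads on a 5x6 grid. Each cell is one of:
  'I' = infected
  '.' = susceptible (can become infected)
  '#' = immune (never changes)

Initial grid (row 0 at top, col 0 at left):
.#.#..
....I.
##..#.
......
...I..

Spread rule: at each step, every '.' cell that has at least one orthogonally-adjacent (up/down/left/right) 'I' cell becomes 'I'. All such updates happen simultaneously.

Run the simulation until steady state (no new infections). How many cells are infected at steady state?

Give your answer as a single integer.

Answer: 25

Derivation:
Step 0 (initial): 2 infected
Step 1: +6 new -> 8 infected
Step 2: +8 new -> 16 infected
Step 3: +6 new -> 22 infected
Step 4: +2 new -> 24 infected
Step 5: +1 new -> 25 infected
Step 6: +0 new -> 25 infected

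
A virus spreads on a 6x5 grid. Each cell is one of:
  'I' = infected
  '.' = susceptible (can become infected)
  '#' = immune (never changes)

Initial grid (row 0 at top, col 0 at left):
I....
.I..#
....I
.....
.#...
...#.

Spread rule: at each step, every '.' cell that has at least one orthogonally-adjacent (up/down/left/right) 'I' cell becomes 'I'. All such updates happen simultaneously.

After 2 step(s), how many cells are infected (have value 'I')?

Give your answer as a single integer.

Answer: 16

Derivation:
Step 0 (initial): 3 infected
Step 1: +6 new -> 9 infected
Step 2: +7 new -> 16 infected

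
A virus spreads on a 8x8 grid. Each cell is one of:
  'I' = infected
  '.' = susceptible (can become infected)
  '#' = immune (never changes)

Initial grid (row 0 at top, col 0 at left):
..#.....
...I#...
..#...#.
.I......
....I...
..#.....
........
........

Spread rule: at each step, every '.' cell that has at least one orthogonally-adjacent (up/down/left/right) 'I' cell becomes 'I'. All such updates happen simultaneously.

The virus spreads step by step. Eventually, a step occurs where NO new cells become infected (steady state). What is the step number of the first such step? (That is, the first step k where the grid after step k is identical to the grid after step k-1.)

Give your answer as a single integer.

Answer: 7

Derivation:
Step 0 (initial): 3 infected
Step 1: +11 new -> 14 infected
Step 2: +13 new -> 27 infected
Step 3: +12 new -> 39 infected
Step 4: +11 new -> 50 infected
Step 5: +7 new -> 57 infected
Step 6: +2 new -> 59 infected
Step 7: +0 new -> 59 infected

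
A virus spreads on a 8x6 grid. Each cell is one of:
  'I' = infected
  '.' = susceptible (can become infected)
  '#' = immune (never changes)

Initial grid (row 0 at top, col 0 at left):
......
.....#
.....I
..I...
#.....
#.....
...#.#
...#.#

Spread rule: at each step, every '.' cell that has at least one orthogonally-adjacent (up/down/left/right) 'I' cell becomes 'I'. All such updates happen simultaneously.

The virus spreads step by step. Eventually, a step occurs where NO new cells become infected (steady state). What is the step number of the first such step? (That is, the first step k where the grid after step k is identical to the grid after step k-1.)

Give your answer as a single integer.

Answer: 7

Derivation:
Step 0 (initial): 2 infected
Step 1: +6 new -> 8 infected
Step 2: +10 new -> 18 infected
Step 3: +10 new -> 28 infected
Step 4: +7 new -> 35 infected
Step 5: +4 new -> 39 infected
Step 6: +2 new -> 41 infected
Step 7: +0 new -> 41 infected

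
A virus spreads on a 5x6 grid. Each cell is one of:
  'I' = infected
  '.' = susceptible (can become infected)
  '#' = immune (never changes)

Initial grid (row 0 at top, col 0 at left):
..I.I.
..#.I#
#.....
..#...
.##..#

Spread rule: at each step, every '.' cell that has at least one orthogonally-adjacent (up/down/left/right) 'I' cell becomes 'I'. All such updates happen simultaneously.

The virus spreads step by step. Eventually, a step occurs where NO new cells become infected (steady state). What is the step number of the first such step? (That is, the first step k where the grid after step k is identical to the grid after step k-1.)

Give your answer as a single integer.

Step 0 (initial): 3 infected
Step 1: +5 new -> 8 infected
Step 2: +5 new -> 13 infected
Step 3: +6 new -> 19 infected
Step 4: +2 new -> 21 infected
Step 5: +1 new -> 22 infected
Step 6: +1 new -> 23 infected
Step 7: +0 new -> 23 infected

Answer: 7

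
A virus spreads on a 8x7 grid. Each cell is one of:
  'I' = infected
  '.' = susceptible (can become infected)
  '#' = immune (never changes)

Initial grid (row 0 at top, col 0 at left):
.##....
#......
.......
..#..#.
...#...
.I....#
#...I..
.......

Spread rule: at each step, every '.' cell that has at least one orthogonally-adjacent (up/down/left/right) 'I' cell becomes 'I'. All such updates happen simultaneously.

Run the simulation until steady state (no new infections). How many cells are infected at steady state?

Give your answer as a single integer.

Answer: 47

Derivation:
Step 0 (initial): 2 infected
Step 1: +8 new -> 10 infected
Step 2: +11 new -> 21 infected
Step 3: +7 new -> 28 infected
Step 4: +6 new -> 34 infected
Step 5: +5 new -> 39 infected
Step 6: +4 new -> 43 infected
Step 7: +3 new -> 46 infected
Step 8: +1 new -> 47 infected
Step 9: +0 new -> 47 infected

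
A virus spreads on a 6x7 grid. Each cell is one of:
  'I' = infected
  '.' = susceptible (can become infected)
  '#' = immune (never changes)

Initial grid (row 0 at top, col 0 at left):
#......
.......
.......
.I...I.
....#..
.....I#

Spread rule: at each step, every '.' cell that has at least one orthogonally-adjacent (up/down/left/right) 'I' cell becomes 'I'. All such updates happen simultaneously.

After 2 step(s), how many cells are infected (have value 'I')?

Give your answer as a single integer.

Answer: 24

Derivation:
Step 0 (initial): 3 infected
Step 1: +9 new -> 12 infected
Step 2: +12 new -> 24 infected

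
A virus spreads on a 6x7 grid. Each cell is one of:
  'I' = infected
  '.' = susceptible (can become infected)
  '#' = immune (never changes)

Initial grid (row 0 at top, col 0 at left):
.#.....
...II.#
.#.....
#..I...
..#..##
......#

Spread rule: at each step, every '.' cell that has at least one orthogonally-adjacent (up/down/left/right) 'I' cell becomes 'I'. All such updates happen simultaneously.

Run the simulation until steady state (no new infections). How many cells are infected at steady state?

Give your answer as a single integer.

Step 0 (initial): 3 infected
Step 1: +9 new -> 12 infected
Step 2: +9 new -> 21 infected
Step 3: +7 new -> 28 infected
Step 4: +5 new -> 33 infected
Step 5: +1 new -> 34 infected
Step 6: +0 new -> 34 infected

Answer: 34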